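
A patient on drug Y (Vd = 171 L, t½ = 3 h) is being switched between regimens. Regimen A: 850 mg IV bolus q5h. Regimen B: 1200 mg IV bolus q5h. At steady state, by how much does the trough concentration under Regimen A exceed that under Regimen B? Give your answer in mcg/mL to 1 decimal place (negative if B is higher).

-0.9 mcg/mL

Regimen A: f = (1/2)^(5/3) ≈ 0.3150; Cmin,ss = (850/171)·f/(1−f) ≈ 2.286 mcg/mL.
Regimen B: f = (1/2)^(5/3) ≈ 0.3150; Cmin,ss = (1200/171)·f/(1−f) ≈ 3.227 mcg/mL.
Difference ≈ 2.286 − 3.227 ≈ -0.941 mcg/mL.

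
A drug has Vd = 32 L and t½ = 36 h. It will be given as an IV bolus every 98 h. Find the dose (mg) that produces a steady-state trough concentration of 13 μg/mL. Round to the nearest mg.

2329 mg

τ/t½ = 98/36 ≈ 2.7222, so f = (1/2)^(98/36) ≈ 0.151541.
Cmin,ss = (D/Vd)·f/(1−f), so D = Cmin,ss·Vd·(1−f)/f.
D = 13 × 32 × (1−f)/f ≈ 13 × 32 × 5.59887 ≈ 2329.13 mg.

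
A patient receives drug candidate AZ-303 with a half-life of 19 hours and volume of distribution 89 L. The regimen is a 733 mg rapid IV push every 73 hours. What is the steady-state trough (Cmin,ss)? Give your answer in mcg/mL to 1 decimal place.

0.6 mcg/mL

k = ln2/t½ = ln2/19 ≈ 0.036481 h⁻¹; fraction remaining f = e^(−kτ) = e^(−0.036481×73) ≈ 0.0697.
Single-dose peak C₀ = D/Vd = 733/89 ≈ 8.236 mcg/mL.
Steady-state trough Cmin,ss = C₀·f/(1−f) ≈ 8.236 × 0.0697/0.9303 ≈ 0.617 mcg/mL.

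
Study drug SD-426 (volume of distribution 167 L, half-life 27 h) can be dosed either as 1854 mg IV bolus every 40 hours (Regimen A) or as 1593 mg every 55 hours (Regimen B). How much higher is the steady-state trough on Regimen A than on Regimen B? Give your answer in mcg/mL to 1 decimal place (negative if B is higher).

Regimen A: f = (1/2)^(40/27) ≈ 0.3581; Cmin,ss = (1854/167)·f/(1−f) ≈ 6.193 mcg/mL.
Regimen B: f = (1/2)^(55/27) ≈ 0.2437; Cmin,ss = (1593/167)·f/(1−f) ≈ 3.074 mcg/mL.
Difference ≈ 6.193 − 3.074 ≈ 3.119 mcg/mL.

3.1 mcg/mL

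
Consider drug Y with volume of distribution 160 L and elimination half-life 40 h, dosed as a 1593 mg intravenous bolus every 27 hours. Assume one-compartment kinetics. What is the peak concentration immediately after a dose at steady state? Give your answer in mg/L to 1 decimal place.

k = ln2/t½ = ln2/40 ≈ 0.017329 h⁻¹; fraction remaining f = e^(−kτ) = e^(−0.017329×27) ≈ 0.6263.
Accumulation ratio R = 1/(1 − f) ≈ 1/0.3737 ≈ 2.6759.
Single-dose peak C₀ = D/Vd = 1593/160 ≈ 9.956 mg/L.
Cmax,ss = C₀/(1 − f) ≈ 9.956/0.3737 ≈ 26.642 mg/L.

26.6 mg/L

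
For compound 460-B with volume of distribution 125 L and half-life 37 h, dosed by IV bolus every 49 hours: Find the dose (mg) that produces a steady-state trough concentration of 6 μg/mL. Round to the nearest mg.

τ/t½ = 49/37 ≈ 1.3243, so f = (1/2)^(49/37) ≈ 0.399336.
Cmin,ss = (D/Vd)·f/(1−f), so D = Cmin,ss·Vd·(1−f)/f.
D = 6 × 125 × (1−f)/f ≈ 6 × 125 × 1.50416 ≈ 1128.12 mg.

1128 mg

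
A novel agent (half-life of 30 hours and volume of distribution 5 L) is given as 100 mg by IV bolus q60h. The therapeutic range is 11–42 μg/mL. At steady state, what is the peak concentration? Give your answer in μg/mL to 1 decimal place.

26.7 μg/mL

The dosing interval is 2 half-lives, so f = 2^(−2) = 0.25.
At steady state, R = 1/(1 − 0.25) = 4/3.
Single-dose peak C₀ = D/Vd = 100/5 = 20 μg/mL.
Steady-state peak Cmax,ss = C₀·R = 20 × 4/3 ≈ 26.667 μg/mL.
Peak 26.7 μg/mL vs MTC 42 μg/mL: below toxic threshold.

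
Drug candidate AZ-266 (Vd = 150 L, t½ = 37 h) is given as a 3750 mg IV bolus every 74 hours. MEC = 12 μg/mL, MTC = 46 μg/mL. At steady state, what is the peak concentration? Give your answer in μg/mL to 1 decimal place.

33.3 μg/mL

τ = 74 h = 2 half-lives, so f = (1/2)^2 = 0.25.
At steady state, R = 1/(1 − 0.25) = 4/3.
Single-dose peak C₀ = D/Vd = 3750/150 = 25 μg/mL.
Steady-state peak Cmax,ss = C₀·R = 25 × 4/3 ≈ 33.333 μg/mL.
Peak 33.3 μg/mL vs MTC 46 μg/mL: below toxic threshold.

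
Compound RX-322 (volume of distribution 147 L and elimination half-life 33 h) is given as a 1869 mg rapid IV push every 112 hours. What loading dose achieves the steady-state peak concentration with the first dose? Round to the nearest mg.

2065 mg

f = (1/2)^(112/33) ≈ 0.095131; accumulation ratio R = 1/(1−f) ≈ 1.10513.
Loading dose to hit Cmax,ss on first dose: D_load = D_maint·R ≈ 1869 × 1.10513 ≈ 2065.49 mg.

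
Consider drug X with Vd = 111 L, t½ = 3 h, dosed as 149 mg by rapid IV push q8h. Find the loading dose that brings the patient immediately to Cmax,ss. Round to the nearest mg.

177 mg

f = (1/2)^(8/3) ≈ 0.157490; accumulation ratio R = 1/(1−f) ≈ 1.18693.
Loading dose to hit Cmax,ss on first dose: D_load = D_maint·R ≈ 149 × 1.18693 ≈ 176.85 mg.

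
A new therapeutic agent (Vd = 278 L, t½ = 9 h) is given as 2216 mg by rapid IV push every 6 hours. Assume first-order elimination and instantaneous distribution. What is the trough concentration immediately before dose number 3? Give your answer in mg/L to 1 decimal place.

f = (1/2)^(τ/t½) = (1/2)^(6/9) ≈ 0.6300.
C₀ = D/Vd = 2216/278 ≈ 7.971 mg/L.
Before the 3rd dose, 2 doses have been given. Superposition: Cmin = C₀·(f + f²).
≈ 7.971 × (0.6300 + 0.3969) ≈ 7.971 × 1.0269 ≈ 8.185 mg/L.

8.2 mg/L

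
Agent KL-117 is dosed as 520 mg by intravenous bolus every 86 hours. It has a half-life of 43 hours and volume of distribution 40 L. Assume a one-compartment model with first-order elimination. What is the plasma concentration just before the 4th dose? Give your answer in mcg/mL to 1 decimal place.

f = (1/2)^(τ/t½) = (1/2)^(86/43) ≈ 0.2500.
C₀ = D/Vd = 520/40 ≈ 13.000 mcg/mL.
Before the 4th dose, 3 doses have been given. Superposition: Cmin = C₀·(f + f² + … + f^3).
≈ 13.000 × (0.2500 + 0.0625 + 0.0156) ≈ 13.000 × 0.3281 ≈ 4.265 mcg/mL.

4.3 mcg/mL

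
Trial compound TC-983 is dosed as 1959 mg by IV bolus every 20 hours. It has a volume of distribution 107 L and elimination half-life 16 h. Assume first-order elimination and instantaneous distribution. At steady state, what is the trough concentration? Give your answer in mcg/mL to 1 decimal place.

Over one 20-h interval, 20/16 ≈ 1.25 half-lives elapse, leaving f ≈ 0.4204 of each dose.
Accumulation ratio R = 1/(1 − f) ≈ 1/0.5796 ≈ 1.7253.
Each bolus raises the concentration by D/Vd = 1959/107 ≈ 18.308 mcg/mL.
Cmax,ss = C₀/(1 − f) ≈ 18.308/0.5796 ≈ 31.587 mcg/mL.
Steady-state trough Cmin,ss = Cmax,ss·f ≈ 31.587 × 0.4204 ≈ 13.279 mcg/mL.

13.3 mcg/mL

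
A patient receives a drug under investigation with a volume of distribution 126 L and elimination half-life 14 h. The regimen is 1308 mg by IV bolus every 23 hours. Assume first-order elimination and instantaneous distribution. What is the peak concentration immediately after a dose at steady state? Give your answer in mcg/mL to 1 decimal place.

15.3 mcg/mL

Over one 23-h interval, 23/14 ≈ 1.6429 half-lives elapse, leaving f ≈ 0.3202 of each dose.
Accumulation ratio R = 1/(1 − f) ≈ 1/0.6798 ≈ 1.4710.
Each bolus raises the concentration by D/Vd = 1308/126 ≈ 10.381 mcg/mL.
Cmax,ss = C₀/(1 − f) ≈ 10.381/0.6798 ≈ 15.271 mcg/mL.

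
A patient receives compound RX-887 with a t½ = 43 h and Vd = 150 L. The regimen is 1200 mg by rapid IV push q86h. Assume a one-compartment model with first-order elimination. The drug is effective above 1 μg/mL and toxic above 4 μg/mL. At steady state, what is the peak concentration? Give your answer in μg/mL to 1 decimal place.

10.7 μg/mL

τ = 86 h = 2 half-lives, so f = (1/2)^2 = 0.25.
At steady state, R = 1/(1 − 0.25) = 4/3.
Single-dose peak C₀ = D/Vd = 1200/150 = 8 μg/mL.
Steady-state peak Cmax,ss = C₀·R = 8 × 4/3 ≈ 10.667 μg/mL.
Peak 10.7 μg/mL vs MTC 4 μg/mL: exceeds toxic threshold.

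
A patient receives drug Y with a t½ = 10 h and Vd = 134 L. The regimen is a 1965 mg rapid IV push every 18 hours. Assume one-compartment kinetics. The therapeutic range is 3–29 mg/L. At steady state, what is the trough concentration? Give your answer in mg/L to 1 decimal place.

Over one 18-h interval, 18/10 ≈ 1.8 half-lives elapse, leaving f ≈ 0.2872 of each dose.
At steady state, accumulation factor R = 1/(1 − e^(−kτ)) ≈ 1.4029.
Each bolus raises the concentration by D/Vd = 1965/134 ≈ 14.664 mg/L.
Steady-state peak Cmax,ss = C₀·R ≈ 14.664 × 1.4029 ≈ 20.572 mg/L.
Steady-state trough Cmin,ss = Cmax,ss·f ≈ 20.572 × 0.2872 ≈ 5.908 mg/L.
Trough 5.9 mg/L vs MEC 3 mg/L: adequate.

5.9 mg/L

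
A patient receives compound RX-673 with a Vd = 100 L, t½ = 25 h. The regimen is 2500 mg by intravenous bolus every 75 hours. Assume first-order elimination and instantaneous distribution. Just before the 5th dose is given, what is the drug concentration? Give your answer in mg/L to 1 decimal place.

f = (1/2)^(τ/t½) = (1/2)^(75/25) ≈ 0.1250.
C₀ = D/Vd = 2500/100 ≈ 25.000 mg/L.
Before the 5th dose, 4 doses have been given. Superposition: Cmin = C₀·(f + f² + … + f^4).
≈ 25.000 × (0.1250 + 0.0156 + 0.0020 + 0.0002) ≈ 25.000 × 0.1428 ≈ 3.570 mg/L.

3.6 mg/L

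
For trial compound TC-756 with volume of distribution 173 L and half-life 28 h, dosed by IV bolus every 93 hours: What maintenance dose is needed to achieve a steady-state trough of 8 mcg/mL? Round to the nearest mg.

τ/t½ = 93/28 ≈ 3.3214, so f = (1/2)^(93/28) ≈ 0.100035.
Cmin,ss = (D/Vd)·f/(1−f), so D = Cmin,ss·Vd·(1−f)/f.
D = 8 × 173 × (1−f)/f ≈ 8 × 173 × 8.99650 ≈ 12451.16 mg.

12451 mg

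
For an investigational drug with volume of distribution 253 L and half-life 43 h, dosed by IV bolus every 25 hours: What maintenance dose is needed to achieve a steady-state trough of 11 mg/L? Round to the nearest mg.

τ/t½ = 25/43 ≈ 0.5814, so f = (1/2)^(25/43) ≈ 0.668317.
Cmin,ss = (D/Vd)·f/(1−f), so D = Cmin,ss·Vd·(1−f)/f.
D = 11 × 253 × (1−f)/f ≈ 11 × 253 × 0.49630 ≈ 1381.20 mg.

1381 mg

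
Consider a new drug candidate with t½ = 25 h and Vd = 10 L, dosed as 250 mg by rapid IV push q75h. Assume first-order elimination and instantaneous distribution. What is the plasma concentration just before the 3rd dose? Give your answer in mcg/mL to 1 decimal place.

3.5 mcg/mL

f = (1/2)^(τ/t½) = (1/2)^(75/25) ≈ 0.1250.
C₀ = D/Vd = 250/10 ≈ 25.000 mcg/mL.
Before the 3rd dose, 2 doses have been given. Superposition: Cmin = C₀·(f + f²).
≈ 25.000 × (0.1250 + 0.0156) ≈ 25.000 × 0.1406 ≈ 3.515 mcg/mL.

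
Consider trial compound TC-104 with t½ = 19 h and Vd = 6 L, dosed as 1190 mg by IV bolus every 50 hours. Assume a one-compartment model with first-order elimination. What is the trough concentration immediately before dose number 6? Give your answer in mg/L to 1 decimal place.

f = (1/2)^(τ/t½) = (1/2)^(50/19) ≈ 0.1614.
C₀ = D/Vd = 1190/6 ≈ 198.333 mg/L.
Before the 6th dose, 5 doses have been given. Superposition: Cmin = C₀·(f + f² + … + f^5).
≈ 198.333 × (0.1614 + 0.0260 + 0.0042 + 0.0007 + 0.0001) ≈ 198.333 × 0.1924 ≈ 38.159 mg/L.

38.2 mg/L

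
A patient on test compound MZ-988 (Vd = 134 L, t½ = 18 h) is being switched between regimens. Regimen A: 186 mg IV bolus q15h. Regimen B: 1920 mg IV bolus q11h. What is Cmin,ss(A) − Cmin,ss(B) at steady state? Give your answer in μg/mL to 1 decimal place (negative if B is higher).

-25.4 μg/mL

Regimen A: f = (1/2)^(15/18) ≈ 0.5612; Cmin,ss = (186/134)·f/(1−f) ≈ 1.775 μg/mL.
Regimen B: f = (1/2)^(11/18) ≈ 0.6547; Cmin,ss = (1920/134)·f/(1−f) ≈ 27.167 μg/mL.
Difference ≈ 1.775 − 27.167 ≈ -25.392 μg/mL.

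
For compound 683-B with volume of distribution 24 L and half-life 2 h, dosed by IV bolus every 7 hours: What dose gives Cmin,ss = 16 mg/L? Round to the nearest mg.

3960 mg

τ/t½ = 7/2 ≈ 3.5, so f = (1/2)^(7/2) ≈ 0.088388.
Cmin,ss = (D/Vd)·f/(1−f), so D = Cmin,ss·Vd·(1−f)/f.
D = 16 × 24 × (1−f)/f ≈ 16 × 24 × 10.31375 ≈ 3960.48 mg.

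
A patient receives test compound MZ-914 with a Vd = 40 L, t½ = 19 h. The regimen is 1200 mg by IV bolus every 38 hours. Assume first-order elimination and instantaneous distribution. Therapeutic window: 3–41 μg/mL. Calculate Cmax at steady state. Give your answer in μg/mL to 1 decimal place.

40.0 μg/mL

The dosing interval is 2 half-lives, so f = 2^(−2) = 0.25.
At steady state, R = 1/(1 − 0.25) = 4/3.
Single-dose peak C₀ = D/Vd = 1200/40 = 30 μg/mL.
Steady-state peak Cmax,ss = C₀·R = 30 × 4/3 ≈ 40.000 μg/mL.
Peak 40.0 μg/mL vs MTC 41 μg/mL: below toxic threshold.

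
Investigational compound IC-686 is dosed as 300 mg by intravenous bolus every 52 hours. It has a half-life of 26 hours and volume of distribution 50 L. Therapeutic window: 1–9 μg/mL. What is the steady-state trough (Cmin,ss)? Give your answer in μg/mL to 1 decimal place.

τ = 52 h = 2 half-lives, so f = (1/2)^2 = 0.25.
Accumulation ratio R = 1/(1 − f) = 1/0.75 = 4/3.
Single-dose peak C₀ = D/Vd = 300/50 = 6 μg/mL.
Steady-state peak Cmax,ss = C₀·R = 6 × 4/3 ≈ 8.000 μg/mL.
Steady-state trough Cmin,ss = Cmax,ss·f ≈ 8.000 × 0.25 ≈ 2.000 μg/mL.
Trough 2.0 μg/mL vs MEC 1 μg/mL: adequate.

2.0 μg/mL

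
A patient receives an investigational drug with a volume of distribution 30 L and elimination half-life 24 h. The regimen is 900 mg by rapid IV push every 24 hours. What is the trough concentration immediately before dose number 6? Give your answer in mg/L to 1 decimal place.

f = (1/2)^(τ/t½) = (1/2)^(24/24) ≈ 0.5000.
C₀ = D/Vd = 900/30 ≈ 30.000 mg/L.
Before the 6th dose, 5 doses have been given. Superposition: Cmin = C₀·(f + f² + … + f^5).
≈ 30.000 × (0.5000 + 0.2500 + 0.1250 + 0.0625 + 0.0313) ≈ 30.000 × 0.9688 ≈ 29.064 mg/L.

29.1 mg/L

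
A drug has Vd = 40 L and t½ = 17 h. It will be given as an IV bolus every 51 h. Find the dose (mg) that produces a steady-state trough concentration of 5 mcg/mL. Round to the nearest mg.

1400 mg

τ/t½ = 51/17 ≈ 3, so f = (1/2)^(51/17) ≈ 0.125000.
Cmin,ss = (D/Vd)·f/(1−f), so D = Cmin,ss·Vd·(1−f)/f.
D = 5 × 40 × (1−f)/f ≈ 5 × 40 × 7.00000 ≈ 1400.00 mg.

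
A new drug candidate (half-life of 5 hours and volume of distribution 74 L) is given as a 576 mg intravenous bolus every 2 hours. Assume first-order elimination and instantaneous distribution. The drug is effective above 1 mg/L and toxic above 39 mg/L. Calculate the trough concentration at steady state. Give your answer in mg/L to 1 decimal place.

24.4 mg/L

k = ln2/t½ = ln2/5 ≈ 0.138629 h⁻¹; fraction remaining f = e^(−kτ) = e^(−0.138629×2) ≈ 0.7579.
Accumulation ratio R = 1/(1 − f) ≈ 1/0.2421 ≈ 4.1305.
Single-dose peak C₀ = D/Vd = 576/74 ≈ 7.784 mg/L.
Cmax,ss = C₀/(1 − f) ≈ 7.784/0.2421 ≈ 32.152 mg/L.
Steady-state trough Cmin,ss = Cmax,ss·f ≈ 32.152 × 0.7579 ≈ 24.368 mg/L.
Trough 24.4 mg/L vs MEC 1 mg/L: adequate.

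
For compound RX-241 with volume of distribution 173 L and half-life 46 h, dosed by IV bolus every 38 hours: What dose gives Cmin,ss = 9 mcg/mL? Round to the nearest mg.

τ/t½ = 38/46 ≈ 0.82609, so f = (1/2)^(38/46) ≈ 0.564057.
Cmin,ss = (D/Vd)·f/(1−f), so D = Cmin,ss·Vd·(1−f)/f.
D = 9 × 173 × (1−f)/f ≈ 9 × 173 × 0.77287 ≈ 1203.36 mg.

1203 mg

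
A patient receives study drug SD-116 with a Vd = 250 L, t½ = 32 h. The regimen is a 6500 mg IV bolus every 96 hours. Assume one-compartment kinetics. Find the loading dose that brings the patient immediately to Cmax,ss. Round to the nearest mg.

f = (1/2)^(96/32) ≈ 0.125000; accumulation ratio R = 1/(1−f) ≈ 1.14286.
Loading dose to hit Cmax,ss on first dose: D_load = D_maint·R ≈ 6500 × 1.14286 ≈ 7428.59 mg.

7429 mg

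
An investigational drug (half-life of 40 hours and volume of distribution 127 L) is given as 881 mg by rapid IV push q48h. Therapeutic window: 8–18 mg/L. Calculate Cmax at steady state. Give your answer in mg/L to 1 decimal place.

12.3 mg/L

k = ln2/t½ = ln2/40 ≈ 0.017329 h⁻¹; fraction remaining f = e^(−kτ) = e^(−0.017329×48) ≈ 0.4353.
Accumulation ratio R = 1/(1 − f) ≈ 1/0.5647 ≈ 1.7709.
Single-dose peak C₀ = D/Vd = 881/127 ≈ 6.937 mg/L.
Cmax,ss = C₀/(1 − f) ≈ 6.937/0.5647 ≈ 12.284 mg/L.
Peak 12.3 mg/L vs MTC 18 mg/L: below toxic threshold.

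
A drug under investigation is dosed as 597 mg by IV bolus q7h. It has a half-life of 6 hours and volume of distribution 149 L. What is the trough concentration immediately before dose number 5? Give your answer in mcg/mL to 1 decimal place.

f = (1/2)^(τ/t½) = (1/2)^(7/6) ≈ 0.4454.
C₀ = D/Vd = 597/149 ≈ 4.007 mcg/mL.
Before the 5th dose, 4 doses have been given. Superposition: Cmin = C₀·(f + f² + … + f^4).
≈ 4.007 × (0.4454 + 0.1984 + 0.0884 + 0.0394) ≈ 4.007 × 0.7716 ≈ 3.092 mcg/mL.

3.1 mcg/mL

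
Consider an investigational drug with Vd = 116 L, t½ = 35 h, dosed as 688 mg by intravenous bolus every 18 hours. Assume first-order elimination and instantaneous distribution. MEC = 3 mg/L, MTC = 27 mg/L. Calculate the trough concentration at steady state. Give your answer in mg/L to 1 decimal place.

Over one 18-h interval, 18/35 ≈ 0.51429 half-lives elapse, leaving f ≈ 0.7001 of each dose.
Each bolus raises the concentration by D/Vd = 688/116 ≈ 5.931 mg/L.
Steady-state trough Cmin,ss = C₀·f/(1−f) ≈ 5.931 × 0.7001/0.2999 ≈ 13.846 mg/L.
Trough 13.8 mg/L vs MEC 3 mg/L: adequate.

13.8 mg/L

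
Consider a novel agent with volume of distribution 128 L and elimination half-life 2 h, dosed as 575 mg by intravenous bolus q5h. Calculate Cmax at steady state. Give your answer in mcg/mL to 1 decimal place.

τ/t½ = 5/2 ≈ 2.5, so fraction remaining f = (1/2)^(5/2) ≈ 0.1768.
At steady state, accumulation factor R = 1/(1 − e^(−kτ)) ≈ 1.2148.
Single-dose peak C₀ = D/Vd = 575/128 ≈ 4.492 mcg/mL.
Steady-state peak Cmax,ss = C₀·R ≈ 4.492 × 1.2148 ≈ 5.457 mcg/mL.

5.5 mcg/mL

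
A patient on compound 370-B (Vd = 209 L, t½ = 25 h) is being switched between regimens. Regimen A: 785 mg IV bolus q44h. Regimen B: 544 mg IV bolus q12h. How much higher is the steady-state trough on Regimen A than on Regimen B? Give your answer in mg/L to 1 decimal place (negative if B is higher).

-5.0 mg/L

Regimen A: f = (1/2)^(44/25) ≈ 0.2952; Cmin,ss = (785/209)·f/(1−f) ≈ 1.573 mg/L.
Regimen B: f = (1/2)^(12/25) ≈ 0.7170; Cmin,ss = (544/209)·f/(1−f) ≈ 6.595 mg/L.
Difference ≈ 1.573 − 6.595 ≈ -5.022 mg/L.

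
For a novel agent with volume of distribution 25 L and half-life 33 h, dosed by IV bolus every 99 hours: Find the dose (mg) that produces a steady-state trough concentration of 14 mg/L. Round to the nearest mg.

2450 mg

τ/t½ = 99/33 ≈ 3, so f = (1/2)^(99/33) ≈ 0.125000.
Cmin,ss = (D/Vd)·f/(1−f), so D = Cmin,ss·Vd·(1−f)/f.
D = 14 × 25 × (1−f)/f ≈ 14 × 25 × 7.00000 ≈ 2450.00 mg.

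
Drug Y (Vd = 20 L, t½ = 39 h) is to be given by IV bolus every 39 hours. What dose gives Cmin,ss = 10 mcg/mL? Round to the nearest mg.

200 mg

τ/t½ = 39/39 ≈ 1, so f = (1/2)^(39/39) ≈ 0.500000.
Cmin,ss = (D/Vd)·f/(1−f), so D = Cmin,ss·Vd·(1−f)/f.
D = 10 × 20 × (1−f)/f ≈ 10 × 20 × 1.00000 ≈ 200.00 mg.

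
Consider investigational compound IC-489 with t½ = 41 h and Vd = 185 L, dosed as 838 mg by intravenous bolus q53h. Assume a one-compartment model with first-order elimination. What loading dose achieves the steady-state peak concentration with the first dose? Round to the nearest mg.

1416 mg

f = (1/2)^(53/41) ≈ 0.408191; accumulation ratio R = 1/(1−f) ≈ 1.68973.
Loading dose to hit Cmax,ss on first dose: D_load = D_maint·R ≈ 838 × 1.68973 ≈ 1415.99 mg.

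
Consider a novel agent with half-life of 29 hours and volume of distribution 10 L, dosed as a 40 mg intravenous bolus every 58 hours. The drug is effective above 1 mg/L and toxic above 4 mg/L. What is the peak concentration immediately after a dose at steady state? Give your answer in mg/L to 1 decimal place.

5.3 mg/L

τ = 58 h = 2 half-lives, so f = (1/2)^2 = 0.25.
Accumulation ratio R = 1/(1 − f) = 1/0.75 = 4/3.
Single-dose peak C₀ = D/Vd = 40/10 = 4 mg/L.
Steady-state peak Cmax,ss = C₀·R = 4 × 4/3 ≈ 5.333 mg/L.
Peak 5.3 mg/L vs MTC 4 mg/L: exceeds toxic threshold.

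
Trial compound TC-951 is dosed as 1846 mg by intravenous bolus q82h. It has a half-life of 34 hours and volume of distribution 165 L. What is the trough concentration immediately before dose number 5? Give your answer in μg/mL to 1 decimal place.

f = (1/2)^(τ/t½) = (1/2)^(82/34) ≈ 0.1879.
C₀ = D/Vd = 1846/165 ≈ 11.188 μg/mL.
Before the 5th dose, 4 doses have been given. Superposition: Cmin = C₀·(f + f² + … + f^4).
≈ 11.188 × (0.1879 + 0.0353 + 0.0066 + 0.0012) ≈ 11.188 × 0.2310 ≈ 2.584 μg/mL.

2.6 μg/mL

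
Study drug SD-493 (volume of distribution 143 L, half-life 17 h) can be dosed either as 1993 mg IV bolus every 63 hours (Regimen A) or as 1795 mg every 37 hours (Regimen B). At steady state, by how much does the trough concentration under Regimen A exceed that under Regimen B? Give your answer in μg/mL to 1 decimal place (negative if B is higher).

-2.4 μg/mL

Regimen A: f = (1/2)^(63/17) ≈ 0.0766; Cmin,ss = (1993/143)·f/(1−f) ≈ 1.156 μg/mL.
Regimen B: f = (1/2)^(37/17) ≈ 0.2212; Cmin,ss = (1795/143)·f/(1−f) ≈ 3.565 μg/mL.
Difference ≈ 1.156 − 3.565 ≈ -2.409 μg/mL.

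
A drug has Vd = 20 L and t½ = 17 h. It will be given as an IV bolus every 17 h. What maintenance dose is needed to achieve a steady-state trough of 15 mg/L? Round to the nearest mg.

300 mg

τ/t½ = 17/17 ≈ 1, so f = (1/2)^(17/17) ≈ 0.500000.
Cmin,ss = (D/Vd)·f/(1−f), so D = Cmin,ss·Vd·(1−f)/f.
D = 15 × 20 × (1−f)/f ≈ 15 × 20 × 1.00000 ≈ 300.00 mg.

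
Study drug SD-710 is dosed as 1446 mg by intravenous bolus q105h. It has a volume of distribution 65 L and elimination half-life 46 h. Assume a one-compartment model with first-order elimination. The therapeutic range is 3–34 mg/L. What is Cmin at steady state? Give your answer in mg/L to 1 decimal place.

Over one 105-h interval, 105/46 ≈ 2.2826 half-lives elapse, leaving f ≈ 0.2055 of each dose.
Single-dose peak C₀ = D/Vd = 1446/65 ≈ 22.246 mg/L.
Steady-state trough Cmin,ss = C₀·f/(1−f) ≈ 22.246 × 0.2055/0.7945 ≈ 5.754 mg/L.
Trough 5.8 mg/L vs MEC 3 mg/L: adequate.

5.8 mg/L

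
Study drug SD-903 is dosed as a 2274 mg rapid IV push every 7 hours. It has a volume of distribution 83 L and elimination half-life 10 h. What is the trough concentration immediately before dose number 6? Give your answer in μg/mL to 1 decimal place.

40.0 μg/mL

f = (1/2)^(τ/t½) = (1/2)^(7/10) ≈ 0.6156.
C₀ = D/Vd = 2274/83 ≈ 27.398 μg/mL.
Before the 6th dose, 5 doses have been given. Superposition: Cmin = C₀·(f + f² + … + f^5).
≈ 27.398 × (0.6156 + 0.3790 + 0.2333 + 0.1436 + 0.0884) ≈ 27.398 × 1.4599 ≈ 39.998 μg/mL.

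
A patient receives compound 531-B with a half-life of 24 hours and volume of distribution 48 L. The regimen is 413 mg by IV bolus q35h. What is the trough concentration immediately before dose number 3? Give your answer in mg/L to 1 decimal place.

4.3 mg/L

f = (1/2)^(τ/t½) = (1/2)^(35/24) ≈ 0.3639.
C₀ = D/Vd = 413/48 ≈ 8.604 mg/L.
Before the 3rd dose, 2 doses have been given. Superposition: Cmin = C₀·(f + f²).
≈ 8.604 × (0.3639 + 0.1324) ≈ 8.604 × 0.4963 ≈ 4.270 mg/L.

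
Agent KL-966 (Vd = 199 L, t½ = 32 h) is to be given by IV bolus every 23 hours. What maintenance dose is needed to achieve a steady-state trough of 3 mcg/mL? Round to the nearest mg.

386 mg

τ/t½ = 23/32 ≈ 0.71875, so f = (1/2)^(23/32) ≈ 0.607624.
Cmin,ss = (D/Vd)·f/(1−f), so D = Cmin,ss·Vd·(1−f)/f.
D = 3 × 199 × (1−f)/f ≈ 3 × 199 × 0.64575 ≈ 385.51 mg.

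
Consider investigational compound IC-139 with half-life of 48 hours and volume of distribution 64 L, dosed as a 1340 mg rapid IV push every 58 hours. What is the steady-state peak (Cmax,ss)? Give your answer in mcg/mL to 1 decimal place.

36.9 mcg/mL

k = ln2/t½ = ln2/48 ≈ 0.014441 h⁻¹; fraction remaining f = e^(−kτ) = e^(−0.014441×58) ≈ 0.4328.
Accumulation ratio R = 1/(1 − f) ≈ 1/0.5672 ≈ 1.7630.
Each bolus raises the concentration by D/Vd = 1340/64 ≈ 20.938 mcg/mL.
Steady-state peak Cmax,ss = C₀·R ≈ 20.938 × 1.7630 ≈ 36.914 mcg/mL.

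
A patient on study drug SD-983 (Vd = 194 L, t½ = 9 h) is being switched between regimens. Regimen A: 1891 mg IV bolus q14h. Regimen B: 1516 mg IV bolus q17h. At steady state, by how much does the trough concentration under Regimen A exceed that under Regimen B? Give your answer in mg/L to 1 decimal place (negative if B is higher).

2.1 mg/L

Regimen A: f = (1/2)^(14/9) ≈ 0.3402; Cmin,ss = (1891/194)·f/(1−f) ≈ 5.026 mg/L.
Regimen B: f = (1/2)^(17/9) ≈ 0.2700; Cmin,ss = (1516/194)·f/(1−f) ≈ 2.890 mg/L.
Difference ≈ 5.026 − 2.890 ≈ 2.136 mg/L.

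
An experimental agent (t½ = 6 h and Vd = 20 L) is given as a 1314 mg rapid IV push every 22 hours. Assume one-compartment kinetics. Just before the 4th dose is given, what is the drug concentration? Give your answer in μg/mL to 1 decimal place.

f = (1/2)^(τ/t½) = (1/2)^(22/6) ≈ 0.0787.
C₀ = D/Vd = 1314/20 ≈ 65.700 μg/mL.
Before the 4th dose, 3 doses have been given. Superposition: Cmin = C₀·(f + f² + … + f^3).
≈ 65.700 × (0.0787 + 0.0062 + 0.0005) ≈ 65.700 × 0.0854 ≈ 5.611 μg/mL.

5.6 μg/mL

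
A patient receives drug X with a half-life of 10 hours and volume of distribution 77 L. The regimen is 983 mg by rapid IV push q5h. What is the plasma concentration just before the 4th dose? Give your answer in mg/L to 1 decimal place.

19.9 mg/L

f = (1/2)^(τ/t½) = (1/2)^(5/10) ≈ 0.7071.
C₀ = D/Vd = 983/77 ≈ 12.766 mg/L.
Before the 4th dose, 3 doses have been given. Superposition: Cmin = C₀·(f + f² + … + f^3).
≈ 12.766 × (0.7071 + 0.5000 + 0.3535) ≈ 12.766 × 1.5606 ≈ 19.923 mg/L.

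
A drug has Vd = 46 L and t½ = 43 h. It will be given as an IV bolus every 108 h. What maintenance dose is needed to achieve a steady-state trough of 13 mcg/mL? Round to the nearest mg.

τ/t½ = 108/43 ≈ 2.5116, so f = (1/2)^(108/43) ≈ 0.175358.
Cmin,ss = (D/Vd)·f/(1−f), so D = Cmin,ss·Vd·(1−f)/f.
D = 13 × 46 × (1−f)/f ≈ 13 × 46 × 4.70262 ≈ 2812.17 mg.

2812 mg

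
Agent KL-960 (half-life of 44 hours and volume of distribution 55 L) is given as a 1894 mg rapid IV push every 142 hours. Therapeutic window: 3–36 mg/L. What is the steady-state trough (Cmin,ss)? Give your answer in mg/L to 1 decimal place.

τ/t½ = 142/44 ≈ 3.2273, so fraction remaining f = (1/2)^(142/44) ≈ 0.1068.
Single-dose peak C₀ = D/Vd = 1894/55 ≈ 34.436 mg/L.
Steady-state trough Cmin,ss = C₀·f/(1−f) ≈ 34.436 × 0.1068/0.8932 ≈ 4.118 mg/L.
Trough 4.1 mg/L vs MEC 3 mg/L: adequate.

4.1 mg/L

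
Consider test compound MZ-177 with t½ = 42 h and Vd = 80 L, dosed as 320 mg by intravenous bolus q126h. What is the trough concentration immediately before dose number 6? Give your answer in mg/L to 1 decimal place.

f = (1/2)^(τ/t½) = (1/2)^(126/42) ≈ 0.1250.
C₀ = D/Vd = 320/80 ≈ 4.000 mg/L.
Before the 6th dose, 5 doses have been given. Superposition: Cmin = C₀·(f + f² + … + f^5).
≈ 4.000 × (0.1250 + 0.0156 + 0.0020 + 0.0002 + 0.0000) ≈ 4.000 × 0.1428 ≈ 0.571 mg/L.

0.6 mg/L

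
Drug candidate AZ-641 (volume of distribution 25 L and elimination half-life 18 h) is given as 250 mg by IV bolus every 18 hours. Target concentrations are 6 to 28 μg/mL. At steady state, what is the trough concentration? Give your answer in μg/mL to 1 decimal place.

10.0 μg/mL

The dosing interval is 1 half-life, so f = 2^(−1) = 0.5.
Accumulation ratio R = 1/(1 − f) = 1/0.5 = 2/1.
Single-dose peak C₀ = D/Vd = 250/25 = 10 μg/mL.
Steady-state peak Cmax,ss = C₀·R = 10 × 2/1 ≈ 20.000 μg/mL.
Steady-state trough Cmin,ss = Cmax,ss·f ≈ 20.000 × 0.5 ≈ 10.000 μg/mL.
Trough 10.0 μg/mL vs MEC 6 μg/mL: adequate.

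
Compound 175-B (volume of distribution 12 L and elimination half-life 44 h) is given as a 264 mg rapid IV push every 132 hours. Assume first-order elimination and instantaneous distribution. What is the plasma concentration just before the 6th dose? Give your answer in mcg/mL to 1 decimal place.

3.1 mcg/mL

f = (1/2)^(τ/t½) = (1/2)^(132/44) ≈ 0.1250.
C₀ = D/Vd = 264/12 ≈ 22.000 mcg/mL.
Before the 6th dose, 5 doses have been given. Superposition: Cmin = C₀·(f + f² + … + f^5).
≈ 22.000 × (0.1250 + 0.0156 + 0.0020 + 0.0002 + 0.0000) ≈ 22.000 × 0.1428 ≈ 3.142 mcg/mL.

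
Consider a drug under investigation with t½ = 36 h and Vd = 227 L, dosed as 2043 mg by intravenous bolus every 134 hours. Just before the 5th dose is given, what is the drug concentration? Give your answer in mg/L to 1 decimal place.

f = (1/2)^(τ/t½) = (1/2)^(134/36) ≈ 0.0758.
C₀ = D/Vd = 2043/227 ≈ 9.000 mg/L.
Before the 5th dose, 4 doses have been given. Superposition: Cmin = C₀·(f + f² + … + f^4).
≈ 9.000 × (0.0758 + 0.0057 + 0.0004 + 0.0000) ≈ 9.000 × 0.0819 ≈ 0.737 mg/L.

0.7 mg/L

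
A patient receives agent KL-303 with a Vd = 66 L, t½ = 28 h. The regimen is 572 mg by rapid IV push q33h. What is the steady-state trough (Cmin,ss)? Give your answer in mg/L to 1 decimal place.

k = ln2/t½ = ln2/28 ≈ 0.024755 h⁻¹; fraction remaining f = e^(−kτ) = e^(−0.024755×33) ≈ 0.4418.
Each bolus raises the concentration by D/Vd = 572/66 ≈ 8.667 mg/L.
Steady-state trough Cmin,ss = C₀·f/(1−f) ≈ 8.667 × 0.4418/0.5582 ≈ 6.860 mg/L.

6.9 mg/L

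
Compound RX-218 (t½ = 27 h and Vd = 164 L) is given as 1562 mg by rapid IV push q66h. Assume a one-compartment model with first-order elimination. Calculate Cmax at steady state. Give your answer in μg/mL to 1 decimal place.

τ/t½ = 66/27 ≈ 2.4444, so fraction remaining f = (1/2)^(66/27) ≈ 0.1837.
Accumulation ratio R = 1/(1 − f) ≈ 1/0.8163 ≈ 1.2250.
Each bolus raises the concentration by D/Vd = 1562/164 ≈ 9.524 μg/mL.
Cmax,ss = C₀/(1 − f) ≈ 9.524/0.8163 ≈ 11.667 μg/mL.

11.7 μg/mL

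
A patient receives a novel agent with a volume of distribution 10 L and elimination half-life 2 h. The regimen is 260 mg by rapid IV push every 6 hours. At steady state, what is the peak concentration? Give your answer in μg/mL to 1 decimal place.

29.7 μg/mL

The dosing interval is 3 half-lives, so f = 2^(−3) = 0.125.
Accumulation ratio R = 1/(1 − f) = 1/0.875 = 8/7.
Single-dose peak C₀ = D/Vd = 260/10 = 26 μg/mL.
Steady-state peak Cmax,ss = C₀·R = 26 × 8/7 ≈ 29.714 μg/mL.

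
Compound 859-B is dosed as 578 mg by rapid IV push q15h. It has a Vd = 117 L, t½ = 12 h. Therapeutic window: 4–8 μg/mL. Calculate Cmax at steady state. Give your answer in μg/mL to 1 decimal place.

8.5 μg/mL

k = ln2/t½ = ln2/12 ≈ 0.057762 h⁻¹; fraction remaining f = e^(−kτ) = e^(−0.057762×15) ≈ 0.4204.
At steady state, accumulation factor R = 1/(1 − e^(−kτ)) ≈ 1.7253.
Single-dose peak C₀ = D/Vd = 578/117 ≈ 4.940 μg/mL.
Cmax,ss = C₀/(1 − f) ≈ 4.940/0.5796 ≈ 8.523 μg/mL.
Peak 8.5 μg/mL vs MTC 8 μg/mL: exceeds toxic threshold.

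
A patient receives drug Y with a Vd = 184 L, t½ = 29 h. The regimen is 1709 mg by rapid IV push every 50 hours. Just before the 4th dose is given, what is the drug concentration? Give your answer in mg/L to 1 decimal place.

3.9 mg/L

f = (1/2)^(τ/t½) = (1/2)^(50/29) ≈ 0.3027.
C₀ = D/Vd = 1709/184 ≈ 9.288 mg/L.
Before the 4th dose, 3 doses have been given. Superposition: Cmin = C₀·(f + f² + … + f^3).
≈ 9.288 × (0.3027 + 0.0916 + 0.0277) ≈ 9.288 × 0.4220 ≈ 3.920 mg/L.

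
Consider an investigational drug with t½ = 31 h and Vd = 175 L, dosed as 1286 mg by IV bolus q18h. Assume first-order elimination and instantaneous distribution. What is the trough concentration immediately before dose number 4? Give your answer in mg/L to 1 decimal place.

10.4 mg/L

f = (1/2)^(τ/t½) = (1/2)^(18/31) ≈ 0.6687.
C₀ = D/Vd = 1286/175 ≈ 7.349 mg/L.
Before the 4th dose, 3 doses have been given. Superposition: Cmin = C₀·(f + f² + … + f^3).
≈ 7.349 × (0.6687 + 0.4472 + 0.2990) ≈ 7.349 × 1.4149 ≈ 10.398 mg/L.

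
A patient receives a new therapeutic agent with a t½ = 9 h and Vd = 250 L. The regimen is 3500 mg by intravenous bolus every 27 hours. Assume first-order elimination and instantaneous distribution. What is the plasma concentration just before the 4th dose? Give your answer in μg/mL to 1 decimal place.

f = (1/2)^(τ/t½) = (1/2)^(27/9) ≈ 0.1250.
C₀ = D/Vd = 3500/250 ≈ 14.000 μg/mL.
Before the 4th dose, 3 doses have been given. Superposition: Cmin = C₀·(f + f² + … + f^3).
≈ 14.000 × (0.1250 + 0.0156 + 0.0020) ≈ 14.000 × 0.1426 ≈ 1.996 μg/mL.

2.0 μg/mL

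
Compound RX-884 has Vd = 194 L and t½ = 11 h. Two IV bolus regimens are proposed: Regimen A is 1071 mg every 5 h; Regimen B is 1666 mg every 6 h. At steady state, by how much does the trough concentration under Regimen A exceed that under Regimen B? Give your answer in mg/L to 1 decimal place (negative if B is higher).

-3.8 mg/L

Regimen A: f = (1/2)^(5/11) ≈ 0.7297; Cmin,ss = (1071/194)·f/(1−f) ≈ 14.903 mg/L.
Regimen B: f = (1/2)^(6/11) ≈ 0.6852; Cmin,ss = (1666/194)·f/(1−f) ≈ 18.692 mg/L.
Difference ≈ 14.903 − 18.692 ≈ -3.789 mg/L.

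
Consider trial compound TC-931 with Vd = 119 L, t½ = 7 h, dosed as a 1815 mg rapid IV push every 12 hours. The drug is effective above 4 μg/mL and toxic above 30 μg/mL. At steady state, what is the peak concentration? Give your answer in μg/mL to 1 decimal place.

Over one 12-h interval, 12/7 ≈ 1.7143 half-lives elapse, leaving f ≈ 0.3048 of each dose.
At steady state, accumulation factor R = 1/(1 − e^(−kτ)) ≈ 1.4384.
Single-dose peak C₀ = D/Vd = 1815/119 ≈ 15.252 μg/mL.
Cmax,ss = C₀/(1 − f) ≈ 15.252/0.6952 ≈ 21.939 μg/mL.
Peak 21.9 μg/mL vs MTC 30 μg/mL: below toxic threshold.

21.9 μg/mL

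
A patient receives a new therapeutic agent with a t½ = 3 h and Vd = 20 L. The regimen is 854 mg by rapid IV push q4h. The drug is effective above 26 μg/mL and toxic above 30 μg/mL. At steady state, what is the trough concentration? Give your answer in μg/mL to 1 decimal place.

28.1 μg/mL

τ/t½ = 4/3 ≈ 1.3333, so fraction remaining f = (1/2)^(4/3) ≈ 0.3969.
Accumulation ratio R = 1/(1 − f) ≈ 1/0.6031 ≈ 1.6581.
Each bolus raises the concentration by D/Vd = 854/20 ≈ 42.700 μg/mL.
Cmax,ss = C₀/(1 − f) ≈ 42.700/0.6031 ≈ 70.801 μg/mL.
One interval later, Cmin,ss = Cmax,ss·e^(−kτ) ≈ 70.801 × 0.3969 ≈ 28.101 μg/mL.
Trough 28.1 μg/mL vs MEC 26 μg/mL: adequate.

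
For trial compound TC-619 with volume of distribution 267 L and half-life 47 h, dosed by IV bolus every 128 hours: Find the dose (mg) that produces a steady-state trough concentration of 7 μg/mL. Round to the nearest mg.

τ/t½ = 128/47 ≈ 2.7234, so f = (1/2)^(128/47) ≈ 0.151417.
Cmin,ss = (D/Vd)·f/(1−f), so D = Cmin,ss·Vd·(1−f)/f.
D = 7 × 267 × (1−f)/f ≈ 7 × 267 × 5.60428 ≈ 10474.40 mg.

10474 mg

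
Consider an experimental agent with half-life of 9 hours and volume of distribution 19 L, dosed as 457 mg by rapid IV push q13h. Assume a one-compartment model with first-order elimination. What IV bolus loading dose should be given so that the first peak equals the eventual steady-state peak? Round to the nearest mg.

f = (1/2)^(13/9) ≈ 0.367434; accumulation ratio R = 1/(1−f) ≈ 1.58086.
Loading dose to hit Cmax,ss on first dose: D_load = D_maint·R ≈ 457 × 1.58086 ≈ 722.45 mg.

722 mg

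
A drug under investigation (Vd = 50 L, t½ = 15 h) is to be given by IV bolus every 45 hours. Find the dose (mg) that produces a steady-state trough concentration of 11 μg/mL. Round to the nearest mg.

3850 mg

τ/t½ = 45/15 ≈ 3, so f = (1/2)^(45/15) ≈ 0.125000.
Cmin,ss = (D/Vd)·f/(1−f), so D = Cmin,ss·Vd·(1−f)/f.
D = 11 × 50 × (1−f)/f ≈ 11 × 50 × 7.00000 ≈ 3850.00 mg.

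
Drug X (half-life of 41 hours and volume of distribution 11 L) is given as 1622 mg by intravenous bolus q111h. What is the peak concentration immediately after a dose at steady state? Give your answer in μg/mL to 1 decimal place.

Over one 111-h interval, 111/41 ≈ 2.7073 half-lives elapse, leaving f ≈ 0.1531 of each dose.
Accumulation ratio R = 1/(1 − f) ≈ 1/0.8469 ≈ 1.1808.
Each bolus raises the concentration by D/Vd = 1622/11 ≈ 147.455 μg/mL.
Steady-state peak Cmax,ss = C₀·R ≈ 147.455 × 1.1808 ≈ 174.115 μg/mL.

174.1 μg/mL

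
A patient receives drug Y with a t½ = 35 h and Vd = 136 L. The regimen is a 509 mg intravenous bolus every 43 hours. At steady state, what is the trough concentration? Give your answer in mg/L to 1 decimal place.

2.8 mg/L

τ/t½ = 43/35 ≈ 1.2286, so fraction remaining f = (1/2)^(43/35) ≈ 0.4267.
At steady state, accumulation factor R = 1/(1 − e^(−kτ)) ≈ 1.7443.
Single-dose peak C₀ = D/Vd = 509/136 ≈ 3.743 mg/L.
Steady-state peak Cmax,ss = C₀·R ≈ 3.743 × 1.7443 ≈ 6.529 mg/L.
One interval later, Cmin,ss = Cmax,ss·e^(−kτ) ≈ 6.529 × 0.4267 ≈ 2.786 mg/L.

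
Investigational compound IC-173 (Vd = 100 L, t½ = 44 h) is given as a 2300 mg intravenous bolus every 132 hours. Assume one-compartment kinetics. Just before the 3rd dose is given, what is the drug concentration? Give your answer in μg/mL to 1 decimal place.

3.2 μg/mL

f = (1/2)^(τ/t½) = (1/2)^(132/44) ≈ 0.1250.
C₀ = D/Vd = 2300/100 ≈ 23.000 μg/mL.
Before the 3rd dose, 2 doses have been given. Superposition: Cmin = C₀·(f + f²).
≈ 23.000 × (0.1250 + 0.0156) ≈ 23.000 × 0.1406 ≈ 3.234 μg/mL.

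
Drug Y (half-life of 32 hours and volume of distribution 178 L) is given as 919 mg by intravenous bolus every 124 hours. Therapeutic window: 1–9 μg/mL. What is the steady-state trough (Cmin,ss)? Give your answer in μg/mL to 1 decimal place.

Over one 124-h interval, 124/32 ≈ 3.875 half-lives elapse, leaving f ≈ 0.0682 of each dose.
Accumulation ratio R = 1/(1 − f) ≈ 1/0.9318 ≈ 1.0732.
Single-dose peak C₀ = D/Vd = 919/178 ≈ 5.163 μg/mL.
Steady-state peak Cmax,ss = C₀·R ≈ 5.163 × 1.0732 ≈ 5.541 μg/mL.
One interval later, Cmin,ss = Cmax,ss·e^(−kτ) ≈ 5.541 × 0.0682 ≈ 0.378 μg/mL.
Trough 0.4 μg/mL vs MEC 1 μg/mL: subtherapeutic.

0.4 μg/mL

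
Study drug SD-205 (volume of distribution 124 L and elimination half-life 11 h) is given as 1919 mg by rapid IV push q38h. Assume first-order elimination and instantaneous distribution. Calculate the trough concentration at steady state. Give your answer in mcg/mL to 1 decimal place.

τ/t½ = 38/11 ≈ 3.4545, so fraction remaining f = (1/2)^(38/11) ≈ 0.0912.
At steady state, accumulation factor R = 1/(1 − e^(−kτ)) ≈ 1.1004.
Single-dose peak C₀ = D/Vd = 1919/124 ≈ 15.476 mcg/mL.
Cmax,ss = C₀/(1 − f) ≈ 15.476/0.9088 ≈ 17.029 mcg/mL.
One interval later, Cmin,ss = Cmax,ss·e^(−kτ) ≈ 17.029 × 0.0912 ≈ 1.553 mcg/mL.

1.6 mcg/mL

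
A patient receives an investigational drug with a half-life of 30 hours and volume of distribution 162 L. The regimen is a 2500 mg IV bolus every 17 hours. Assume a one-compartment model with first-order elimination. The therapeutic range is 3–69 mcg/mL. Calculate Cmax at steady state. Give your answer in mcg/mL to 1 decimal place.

47.5 mcg/mL

τ/t½ = 17/30 ≈ 0.56667, so fraction remaining f = (1/2)^(17/30) ≈ 0.6752.
Accumulation ratio R = 1/(1 − f) ≈ 1/0.3248 ≈ 3.0788.
Each bolus raises the concentration by D/Vd = 2500/162 ≈ 15.432 mcg/mL.
Cmax,ss = C₀/(1 − f) ≈ 15.432/0.3248 ≈ 47.512 mcg/mL.
Peak 47.5 mcg/mL vs MTC 69 mcg/mL: below toxic threshold.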